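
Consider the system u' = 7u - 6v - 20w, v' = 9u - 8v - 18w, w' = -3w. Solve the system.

Coefficient matrix A = [[7, -6, -20], [9, -8, -18], [0, 0, -3]].
det(A - λI) = 0 gives eigenvalues λ = 1, -2, -3.
For λ=1: eigenvector (1,1,0).
For λ=-2: eigenvector (2,3,0).
For λ=-3: eigenvector (2,0,1).
General solution: c_1e^(t)(1,1,0) + c_2e^(-2t)(2,3,0) + c_3e^(-3t)(2,0,1).

u(t) = c_1e^(t) + 2c_2e^(-2t) + 2c_3e^(-3t), v(t) = c_1e^(t) + 3c_2e^(-2t), w(t) = c_3e^(-3t)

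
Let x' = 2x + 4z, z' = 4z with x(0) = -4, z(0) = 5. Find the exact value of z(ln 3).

A = [[2,4],[0,4]]; eigenvalues λ = 4, 2.
Eigenvectors: (-2,-1) for λ=4, (-1,0) for λ=2.
From the initial condition, c_1 = -5, c_2 = 14.
z(ln 3) = (-5)(3^4)(-1) + (14)(3^2)(0) = 405.

405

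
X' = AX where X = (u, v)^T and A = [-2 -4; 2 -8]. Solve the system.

Coefficient matrix A = [[-2, -4], [2, -8]].
Characteristic polynomial det(A - λI) = λ^2 + 10λ + 24 = 0.
Eigenvalues λ = -4, -6.
For λ=-4: (A-λI) row 1 is [2, -4], so an eigenvector is (-2, -1).
For λ=-6: (A-λI) row 1 is [4, -4], so an eigenvector is (-1, -1).
General solution: K_1e^(-4t)(-2,-1) + K_2e^(-6t)(-1,-1).

u(t) = -2K_1e^(-4t) - K_2e^(-6t), v(t) = -K_1e^(-4t) - K_2e^(-6t)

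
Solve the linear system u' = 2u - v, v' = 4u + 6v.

Coefficient matrix A = [[2, -1], [4, 6]].
Characteristic polynomial det(A - λI) = λ^2 - 8λ + 16 = 0.
Single eigenvalue λ = 4 with algebraic multiplicity 2.
Eigenvector v = (1,-2); generalized eigenvector w with (A-λI)w=v is (-2,3).
General solution: e^(4t)[K_1·v + K_2·(t·v + w)].

u(t) = K_1e^(4t) + K_2te^(4t) - 2K_2e^(4t), v(t) = -2K_1e^(4t) - 2K_2te^(4t) + 3K_2e^(4t)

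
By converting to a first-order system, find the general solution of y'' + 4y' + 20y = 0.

y(t) = c_1e^(-2t)cos(4t) + c_2e^(-2t)sin(4t)

Let x_1 = y, x_2 = y'. Then x_1' = x_2 and x_2' = -20x_1 - 4x_2.
A = [[0,1],[-20,-4]]; det(A-λI) = λ^2 + 4λ + 20.
Eigenvalues λ = -2 ± 4i.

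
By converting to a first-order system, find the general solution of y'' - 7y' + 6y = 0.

y(t) = K_1e^(6t) + K_2e^(t)

Let x_1 = y, x_2 = y'. Then x_1' = x_2 and x_2' = -6x_1 + 7x_2.
A = [[0,1],[-6,7]]; det(A-λI) = λ^2 - 7λ + 6.
Eigenvalues λ = 6, 1 with eigenvectors (1,6), (1,1).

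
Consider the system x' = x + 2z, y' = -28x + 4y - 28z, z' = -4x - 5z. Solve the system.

x(t) = K_1e^(-t) + K_3e^(-3t), y(t) = K_2e^(4t) - 4K_3e^(-3t), z(t) = -K_1e^(-t) - 2K_3e^(-3t)

Coefficient matrix A = [[1, 0, 2], [-28, 4, -28], [-4, 0, -5]].
det(A - λI) = 0 gives eigenvalues λ = -1, 4, -3.
For λ=-1: eigenvector (1,0,-1).
For λ=4: eigenvector (0,1,0).
For λ=-3: eigenvector (1,-4,-2).
General solution: K_1e^(-t)(1,0,-1) + K_2e^(4t)(0,1,0) + K_3e^(-3t)(1,-4,-2).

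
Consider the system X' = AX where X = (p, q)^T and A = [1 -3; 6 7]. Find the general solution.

Coefficient matrix A = [[1, -3], [6, 7]].
Characteristic polynomial det(A - λI) = λ^2 - 8λ + 25 = 0.
Eigenvalues λ = 4 ± 3i (complex conjugate pair).
For λ=4+3i: an eigenvector is (1,-1) - i(0,1) = (1, -1 - i).
A real fundamental pair from Re and Im of e^((4+3i)t)v: X_1 = e^(4t)(cos(3t)·(1,-1) + sin(3t)·(0,1)), X_2 = e^(4t)(sin(3t)·(1,-1) - cos(3t)·(0,1)).
General solution: C_1X_1 + C_2X_2.

p(t) = C_1e^(4t)cos(3t) + C_2e^(4t)sin(3t), q(t) = C_1e^(4t)sin(3t) - C_1e^(4t)cos(3t) - C_2e^(4t)sin(3t) - C_2e^(4t)cos(3t)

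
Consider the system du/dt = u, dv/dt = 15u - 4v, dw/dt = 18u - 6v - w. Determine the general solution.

Coefficient matrix A = [[1, 0, 0], [15, -4, 0], [18, -6, -1]].
det(A - λI) = 0 gives eigenvalues λ = 1, -4, -1.
For λ=1: eigenvector (1,3,0).
For λ=-4: eigenvector (0,1,2).
For λ=-1: eigenvector (0,0,1).
General solution: C_1e^(t)(1,3,0) + C_2e^(-4t)(0,1,2) + C_3e^(-t)(0,0,1).

u(t) = C_1e^(t), v(t) = 3C_1e^(t) + C_2e^(-4t), w(t) = 2C_2e^(-4t) + C_3e^(-t)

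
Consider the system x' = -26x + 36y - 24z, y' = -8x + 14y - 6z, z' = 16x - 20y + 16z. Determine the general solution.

x(t) = 7K_1e^(-2t) - 2K_2e^(4t) - 3K_3e^(2t), y(t) = 2K_1e^(-2t) - K_2e^(4t) - K_3e^(2t), z(t) = -4K_1e^(-2t) + K_2e^(4t) + 2K_3e^(2t)

Coefficient matrix A = [[-26, 36, -24], [-8, 14, -6], [16, -20, 16]].
det(A - λI) = 0 gives eigenvalues λ = -2, 4, 2.
For λ=-2: eigenvector (7,2,-4).
For λ=4: eigenvector (-2,-1,1).
For λ=2: eigenvector (-3,-1,2).
General solution: K_1e^(-2t)(7,2,-4) + K_2e^(4t)(-2,-1,1) + K_3e^(2t)(-3,-1,2).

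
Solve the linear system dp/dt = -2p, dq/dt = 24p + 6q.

Coefficient matrix A = [[-2, 0], [24, 6]].
Characteristic polynomial det(A - λI) = λ^2 - 4λ - 12 = 0.
Eigenvalues λ = -2, 6.
For λ=-2: (A-λI) row 2 is [24, 8], so an eigenvector is (1, -3).
For λ=6: (A-λI) row 1 is [-8, 0], so an eigenvector is (0, 1).
General solution: c_1e^(-2t)(1,-3) + c_2e^(6t)(0,1).

p(t) = c_1e^(-2t), q(t) = -3c_1e^(-2t) + c_2e^(6t)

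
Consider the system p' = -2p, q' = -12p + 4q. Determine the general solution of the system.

p(t) = -c_1e^(-2t), q(t) = -2c_1e^(-2t) + c_2e^(4t)

Coefficient matrix A = [[-2, 0], [-12, 4]].
Characteristic polynomial det(A - λI) = λ^2 - 2λ - 8 = 0.
Eigenvalues λ = -2, 4.
For λ=-2: (A-λI) row 2 is [-12, 6], so an eigenvector is (-1, -2).
For λ=4: (A-λI) row 1 is [-6, 0], so an eigenvector is (0, 1).
General solution: c_1e^(-2t)(-1,-2) + c_2e^(4t)(0,1).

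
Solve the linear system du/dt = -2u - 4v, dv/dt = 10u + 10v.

Coefficient matrix A = [[-2, -4], [10, 10]].
Characteristic polynomial det(A - λI) = λ^2 - 8λ + 20 = 0.
Eigenvalues λ = 4 ± 2i (complex conjugate pair).
For λ=4+2i: an eigenvector is (-1,1) - i(1,-2) = (-1 - i, 1 + 2i).
A real fundamental pair from Re and Im of e^((4+2i)t)v: X_1 = e^(4t)(cos(2t)·(-1,1) + sin(2t)·(1,-2)), X_2 = e^(4t)(sin(2t)·(-1,1) - cos(2t)·(1,-2)).
General solution: K_1X_1 + K_2X_2.

u(t) = K_1e^(4t)sin(2t) - K_1e^(4t)cos(2t) - K_2e^(4t)sin(2t) - K_2e^(4t)cos(2t), v(t) = -2K_1e^(4t)sin(2t) + K_1e^(4t)cos(2t) + K_2e^(4t)sin(2t) + 2K_2e^(4t)cos(2t)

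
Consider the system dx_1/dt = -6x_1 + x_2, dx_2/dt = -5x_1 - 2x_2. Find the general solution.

Coefficient matrix A = [[-6, 1], [-5, -2]].
Characteristic polynomial det(A - λI) = λ^2 + 8λ + 17 = 0.
Eigenvalues λ = -4 ± i (complex conjugate pair).
For λ=-4+i: an eigenvector is (1,2) - i(0,-1) = (1, 2 + i).
A real fundamental pair from Re and Im of e^((-4+i)t)v: X_1 = e^(-4t)(cos(t)·(1,2) + sin(t)·(0,-1)), X_2 = e^(-4t)(sin(t)·(1,2) - cos(t)·(0,-1)).
General solution: K_1X_1 + K_2X_2.

x_1(t) = K_1e^(-4t)cos(t) + K_2e^(-4t)sin(t), x_2(t) = -K_1e^(-4t)sin(t) + 2K_1e^(-4t)cos(t) + 2K_2e^(-4t)sin(t) + K_2e^(-4t)cos(t)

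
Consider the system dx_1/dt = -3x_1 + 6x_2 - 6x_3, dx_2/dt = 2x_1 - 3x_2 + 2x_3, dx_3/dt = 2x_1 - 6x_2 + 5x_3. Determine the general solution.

Coefficient matrix A = [[-3, 6, -6], [2, -3, 2], [2, -6, 5]].
det(A - λI) = 0 gives eigenvalues λ = 3, -3, -1.
For λ=3: eigenvector (1,0,-1).
For λ=-3: eigenvector (1,-1,-1).
For λ=-1: eigenvector (0,1,1).
General solution: C_1e^(3t)(1,0,-1) + C_2e^(-3t)(1,-1,-1) + C_3e^(-t)(0,1,1).

x_1(t) = C_1e^(3t) + C_2e^(-3t), x_2(t) = -C_2e^(-3t) + C_3e^(-t), x_3(t) = -C_1e^(3t) - C_2e^(-3t) + C_3e^(-t)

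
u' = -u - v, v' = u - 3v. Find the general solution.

Coefficient matrix A = [[-1, -1], [1, -3]].
Characteristic polynomial det(A - λI) = λ^2 + 4λ + 4 = 0.
Single eigenvalue λ = -2 with algebraic multiplicity 2.
Eigenvector v = (1,1); generalized eigenvector w with (A-λI)w=v is (0,-1).
General solution: e^(-2t)[c_1·v + c_2·(t·v + w)].

u(t) = c_1e^(-2t) + c_2te^(-2t), v(t) = c_1e^(-2t) + c_2te^(-2t) - c_2e^(-2t)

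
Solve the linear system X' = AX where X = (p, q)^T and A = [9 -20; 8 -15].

p(t) = 2c_1e^(-3t)sin(4t) - c_1e^(-3t)cos(4t) - c_2e^(-3t)sin(4t) - 2c_2e^(-3t)cos(4t), q(t) = c_1e^(-3t)sin(4t) - c_1e^(-3t)cos(4t) - c_2e^(-3t)sin(4t) - c_2e^(-3t)cos(4t)

Coefficient matrix A = [[9, -20], [8, -15]].
Characteristic polynomial det(A - λI) = λ^2 + 6λ + 25 = 0.
Eigenvalues λ = -3 ± 4i (complex conjugate pair).
For λ=-3+4i: an eigenvector is (-1,-1) - i(2,1) = (-1 - 2i, -1 - i).
A real fundamental pair from Re and Im of e^((-3+4i)t)v: X_1 = e^(-3t)(cos(4t)·(-1,-1) + sin(4t)·(2,1)), X_2 = e^(-3t)(sin(4t)·(-1,-1) - cos(4t)·(2,1)).
General solution: c_1X_1 + c_2X_2.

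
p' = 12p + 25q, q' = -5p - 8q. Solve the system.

p(t) = -C_1e^(2t)sin(5t) + 2C_1e^(2t)cos(5t) + 2C_2e^(2t)sin(5t) + C_2e^(2t)cos(5t), q(t) = -C_1e^(2t)cos(5t) - C_2e^(2t)sin(5t)

Coefficient matrix A = [[12, 25], [-5, -8]].
Characteristic polynomial det(A - λI) = λ^2 - 4λ + 29 = 0.
Eigenvalues λ = 2 ± 5i (complex conjugate pair).
For λ=2+5i: an eigenvector is (2,-1) - i(-1,0) = (2 + i, -1).
A real fundamental pair from Re and Im of e^((2+5i)t)v: X_1 = e^(2t)(cos(5t)·(2,-1) + sin(5t)·(-1,0)), X_2 = e^(2t)(sin(5t)·(2,-1) - cos(5t)·(-1,0)).
General solution: C_1X_1 + C_2X_2.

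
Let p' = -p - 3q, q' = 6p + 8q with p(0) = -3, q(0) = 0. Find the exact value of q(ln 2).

-168

A = [[-1,-3],[6,8]]; eigenvalues λ = 5, 2.
Eigenvectors: (1,-2) for λ=5, (1,-1) for λ=2.
From the initial condition, c_1 = 3, c_2 = -6.
q(ln 2) = (3)(2^5)(-2) + (-6)(2^2)(-1) = -168.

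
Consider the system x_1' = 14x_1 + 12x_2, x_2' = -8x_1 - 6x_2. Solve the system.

x_1(t) = 3C_1e^(6t) + C_2e^(2t), x_2(t) = -2C_1e^(6t) - C_2e^(2t)

Coefficient matrix A = [[14, 12], [-8, -6]].
Characteristic polynomial det(A - λI) = λ^2 - 8λ + 12 = 0.
Eigenvalues λ = 6, 2.
For λ=6: (A-λI) row 1 is [8, 12], so an eigenvector is (3, -2).
For λ=2: (A-λI) row 1 is [12, 12], so an eigenvector is (1, -1).
General solution: C_1e^(6t)(3,-2) + C_2e^(2t)(1,-1).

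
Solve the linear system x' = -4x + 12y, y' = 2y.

Coefficient matrix A = [[-4, 12], [0, 2]].
Characteristic polynomial det(A - λI) = λ^2 + 2λ - 8 = 0.
Eigenvalues λ = 2, -4.
For λ=2: (A-λI) row 1 is [-6, 12], so an eigenvector is (-2, -1).
For λ=-4: (A-λI) row 1 is [0, 12], so an eigenvector is (1, 0).
General solution: K_1e^(2t)(-2,-1) + K_2e^(-4t)(1,0).

x(t) = -2K_1e^(2t) + K_2e^(-4t), y(t) = -K_1e^(2t)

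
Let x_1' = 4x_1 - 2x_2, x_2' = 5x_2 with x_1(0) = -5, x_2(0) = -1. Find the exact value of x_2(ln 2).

-32

A = [[4,-2],[0,5]]; eigenvalues λ = 5, 4.
Eigenvectors: (2,-1) for λ=5, (-1,0) for λ=4.
From the initial condition, c_1 = 1, c_2 = 7.
x_2(ln 2) = (1)(2^5)(-1) + (7)(2^4)(0) = -32.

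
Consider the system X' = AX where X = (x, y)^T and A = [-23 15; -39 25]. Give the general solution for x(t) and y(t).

Coefficient matrix A = [[-23, 15], [-39, 25]].
Characteristic polynomial det(A - λI) = λ^2 - 2λ + 10 = 0.
Eigenvalues λ = 1 ± 3i (complex conjugate pair).
For λ=1+3i: an eigenvector is (-1,-2) - i(-2,-3) = (-1 + 2i, -2 + 3i).
A real fundamental pair from Re and Im of e^((1+3i)t)v: X_1 = e^(t)(cos(3t)·(-1,-2) + sin(3t)·(-2,-3)), X_2 = e^(t)(sin(3t)·(-1,-2) - cos(3t)·(-2,-3)).
General solution: C_1X_1 + C_2X_2.

x(t) = -2C_1e^(t)sin(3t) - C_1e^(t)cos(3t) - C_2e^(t)sin(3t) + 2C_2e^(t)cos(3t), y(t) = -3C_1e^(t)sin(3t) - 2C_1e^(t)cos(3t) - 2C_2e^(t)sin(3t) + 3C_2e^(t)cos(3t)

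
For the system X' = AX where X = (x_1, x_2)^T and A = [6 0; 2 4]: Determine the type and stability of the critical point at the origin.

A = [[6,0],[2,4]]; det(A-λI) = λ^2 - 10λ + 24.
λ = 4, 6: both positive.

unstable node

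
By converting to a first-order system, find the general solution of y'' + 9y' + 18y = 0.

Let x_1 = y, x_2 = y'. Then x_1' = x_2 and x_2' = -18x_1 - 9x_2.
A = [[0,1],[-18,-9]]; det(A-λI) = λ^2 + 9λ + 18.
Eigenvalues λ = -3, -6 with eigenvectors (1,-3), (1,-6).

y(t) = c_1e^(-3t) + c_2e^(-6t)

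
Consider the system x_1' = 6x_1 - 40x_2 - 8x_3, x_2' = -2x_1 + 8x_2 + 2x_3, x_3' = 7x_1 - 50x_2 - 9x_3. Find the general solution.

x_1(t) = -4c_1e^(4t) + c_2e^(-2t) + 8c_3e^(3t), x_2(t) = c_1e^(4t) - 2c_3e^(3t), x_3(t) = -6c_1e^(4t) + c_2e^(-2t) + 13c_3e^(3t)

Coefficient matrix A = [[6, -40, -8], [-2, 8, 2], [7, -50, -9]].
det(A - λI) = 0 gives eigenvalues λ = 4, -2, 3.
For λ=4: eigenvector (-4,1,-6).
For λ=-2: eigenvector (1,0,1).
For λ=3: eigenvector (8,-2,13).
General solution: c_1e^(4t)(-4,1,-6) + c_2e^(-2t)(1,0,1) + c_3e^(3t)(8,-2,13).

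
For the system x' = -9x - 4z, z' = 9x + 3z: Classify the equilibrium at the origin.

A = [[-9,-4],[9,3]]; det(A-λI) = λ^2 + 6λ + 9.
repeated λ = -3 with a single eigenvector.

stable improper node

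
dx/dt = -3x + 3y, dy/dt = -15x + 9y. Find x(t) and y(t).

x(t) = -K_1e^(3t)cos(3t) - K_2e^(3t)sin(3t), y(t) = K_1e^(3t)sin(3t) - 2K_1e^(3t)cos(3t) - 2K_2e^(3t)sin(3t) - K_2e^(3t)cos(3t)

Coefficient matrix A = [[-3, 3], [-15, 9]].
Characteristic polynomial det(A - λI) = λ^2 - 6λ + 18 = 0.
Eigenvalues λ = 3 ± 3i (complex conjugate pair).
For λ=3+3i: an eigenvector is (-1,-2) - i(0,1) = (-1, -2 - i).
A real fundamental pair from Re and Im of e^((3+3i)t)v: X_1 = e^(3t)(cos(3t)·(-1,-2) + sin(3t)·(0,1)), X_2 = e^(3t)(sin(3t)·(-1,-2) - cos(3t)·(0,1)).
General solution: K_1X_1 + K_2X_2.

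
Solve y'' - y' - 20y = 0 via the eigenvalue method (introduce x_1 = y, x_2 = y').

y(t) = c_1e^(5t) + c_2e^(-4t)

Let x_1 = y, x_2 = y'. Then x_1' = x_2 and x_2' = 20x_1 + x_2.
A = [[0,1],[20,1]]; det(A-λI) = λ^2 - λ - 20.
Eigenvalues λ = 5, -4 with eigenvectors (1,5), (1,-4).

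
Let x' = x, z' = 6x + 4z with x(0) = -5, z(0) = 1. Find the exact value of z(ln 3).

A = [[1,0],[6,4]]; eigenvalues λ = 4, 1.
Eigenvectors: (0,-1) for λ=4, (1,-2) for λ=1.
From the initial condition, c_1 = 9, c_2 = -5.
z(ln 3) = (9)(3^4)(-1) + (-5)(3^1)(-2) = -699.

-699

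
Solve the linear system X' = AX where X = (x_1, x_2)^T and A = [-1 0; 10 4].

Coefficient matrix A = [[-1, 0], [10, 4]].
Characteristic polynomial det(A - λI) = λ^2 - 3λ - 4 = 0.
Eigenvalues λ = -1, 4.
For λ=-1: (A-λI) row 2 is [10, 5], so an eigenvector is (1, -2).
For λ=4: (A-λI) row 1 is [-5, 0], so an eigenvector is (0, 1).
General solution: C_1e^(-t)(1,-2) + C_2e^(4t)(0,1).

x_1(t) = C_1e^(-t), x_2(t) = -2C_1e^(-t) + C_2e^(4t)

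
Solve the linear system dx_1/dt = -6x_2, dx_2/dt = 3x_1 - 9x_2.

Coefficient matrix A = [[0, -6], [3, -9]].
Characteristic polynomial det(A - λI) = λ^2 + 9λ + 18 = 0.
Eigenvalues λ = -6, -3.
For λ=-6: (A-λI) row 1 is [6, -6], so an eigenvector is (1, 1).
For λ=-3: (A-λI) row 1 is [3, -6], so an eigenvector is (-2, -1).
General solution: c_1e^(-6t)(1,1) + c_2e^(-3t)(-2,-1).

x_1(t) = c_1e^(-6t) - 2c_2e^(-3t), x_2(t) = c_1e^(-6t) - c_2e^(-3t)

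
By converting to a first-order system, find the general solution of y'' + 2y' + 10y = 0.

Let x_1 = y, x_2 = y'. Then x_1' = x_2 and x_2' = -10x_1 - 2x_2.
A = [[0,1],[-10,-2]]; det(A-λI) = λ^2 + 2λ + 10.
Eigenvalues λ = -1 ± 3i.

y(t) = c_1e^(-t)cos(3t) + c_2e^(-t)sin(3t)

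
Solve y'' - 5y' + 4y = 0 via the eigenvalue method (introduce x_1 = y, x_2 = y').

y(t) = C_1e^(t) + C_2e^(4t)

Let x_1 = y, x_2 = y'. Then x_1' = x_2 and x_2' = -4x_1 + 5x_2.
A = [[0,1],[-4,5]]; det(A-λI) = λ^2 - 5λ + 4.
Eigenvalues λ = 1, 4 with eigenvectors (1,1), (1,4).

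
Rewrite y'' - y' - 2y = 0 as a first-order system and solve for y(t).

y(t) = K_1e^(2t) + K_2e^(-t)

Let x_1 = y, x_2 = y'. Then x_1' = x_2 and x_2' = 2x_1 + x_2.
A = [[0,1],[2,1]]; det(A-λI) = λ^2 - λ - 2.
Eigenvalues λ = 2, -1 with eigenvectors (1,2), (1,-1).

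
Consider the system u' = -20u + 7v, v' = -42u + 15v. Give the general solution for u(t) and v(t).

Coefficient matrix A = [[-20, 7], [-42, 15]].
Characteristic polynomial det(A - λI) = λ^2 + 5λ - 6 = 0.
Eigenvalues λ = 1, -6.
For λ=1: (A-λI) row 1 is [-21, 7], so an eigenvector is (-1, -3).
For λ=-6: (A-λI) row 1 is [-14, 7], so an eigenvector is (-1, -2).
General solution: K_1e^(t)(-1,-3) + K_2e^(-6t)(-1,-2).

u(t) = -K_1e^(t) - K_2e^(-6t), v(t) = -3K_1e^(t) - 2K_2e^(-6t)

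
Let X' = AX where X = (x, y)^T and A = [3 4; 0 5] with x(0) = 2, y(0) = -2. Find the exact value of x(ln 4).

-3712

A = [[3,4],[0,5]]; eigenvalues λ = 3, 5.
Eigenvectors: (-1,0) for λ=3, (-2,-1) for λ=5.
From the initial condition, c_1 = -6, c_2 = 2.
x(ln 4) = (-6)(4^3)(-1) + (2)(4^5)(-2) = -3712.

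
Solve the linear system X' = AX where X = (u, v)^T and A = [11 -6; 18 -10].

Coefficient matrix A = [[11, -6], [18, -10]].
Characteristic polynomial det(A - λI) = λ^2 - λ - 2 = 0.
Eigenvalues λ = -1, 2.
For λ=-1: (A-λI) row 1 is [12, -6], so an eigenvector is (-1, -2).
For λ=2: (A-λI) row 1 is [9, -6], so an eigenvector is (2, 3).
General solution: c_1e^(-t)(-1,-2) + c_2e^(2t)(2,3).

u(t) = -c_1e^(-t) + 2c_2e^(2t), v(t) = -2c_1e^(-t) + 3c_2e^(2t)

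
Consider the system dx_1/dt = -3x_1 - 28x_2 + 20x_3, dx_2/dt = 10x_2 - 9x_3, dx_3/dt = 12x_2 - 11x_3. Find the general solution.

Coefficient matrix A = [[-3, -28, 20], [0, 10, -9], [0, 12, -11]].
det(A - λI) = 0 gives eigenvalues λ = 1, -3, -2.
For λ=1: eigenvector (-2,1,1).
For λ=-3: eigenvector (1,0,0).
For λ=-2: eigenvector (-4,3,4).
General solution: C_1e^(t)(-2,1,1) + C_2e^(-3t)(1,0,0) + C_3e^(-2t)(-4,3,4).

x_1(t) = -2C_1e^(t) + C_2e^(-3t) - 4C_3e^(-2t), x_2(t) = C_1e^(t) + 3C_3e^(-2t), x_3(t) = C_1e^(t) + 4C_3e^(-2t)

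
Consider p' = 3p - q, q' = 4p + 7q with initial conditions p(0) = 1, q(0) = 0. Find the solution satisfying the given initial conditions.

Coefficient matrix A = [[3, -1], [4, 7]].
Characteristic polynomial det(A - λI) = λ^2 - 10λ + 25 = 0.
Single eigenvalue λ = 5 with algebraic multiplicity 2.
Eigenvector v = (1,-2); generalized eigenvector w with (A-λI)w=v is (0,-1).
General solution: e^(5t)[C_1·v + C_2·(t·v + w)].
Applying p(0)=1, q(0)=0 gives C_1=1, C_2=-2.

p(t) = -2te^(5t) + e^(5t), q(t) = 4te^(5t)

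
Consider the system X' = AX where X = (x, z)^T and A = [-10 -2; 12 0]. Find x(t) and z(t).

Coefficient matrix A = [[-10, -2], [12, 0]].
Characteristic polynomial det(A - λI) = λ^2 + 10λ + 24 = 0.
Eigenvalues λ = -6, -4.
For λ=-6: (A-λI) row 1 is [-4, -2], so an eigenvector is (1, -2).
For λ=-4: (A-λI) row 1 is [-6, -2], so an eigenvector is (1, -3).
General solution: C_1e^(-6t)(1,-2) + C_2e^(-4t)(1,-3).

x(t) = C_1e^(-6t) + C_2e^(-4t), z(t) = -2C_1e^(-6t) - 3C_2e^(-4t)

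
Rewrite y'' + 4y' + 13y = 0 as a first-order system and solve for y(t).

y(t) = K_1e^(-2t)cos(3t) + K_2e^(-2t)sin(3t)

Let x_1 = y, x_2 = y'. Then x_1' = x_2 and x_2' = -13x_1 - 4x_2.
A = [[0,1],[-13,-4]]; det(A-λI) = λ^2 + 4λ + 13.
Eigenvalues λ = -2 ± 3i.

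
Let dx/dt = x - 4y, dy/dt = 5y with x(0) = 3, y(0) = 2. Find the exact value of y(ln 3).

486

A = [[1,-4],[0,5]]; eigenvalues λ = 5, 1.
Eigenvectors: (1,-1) for λ=5, (-1,0) for λ=1.
From the initial condition, c_1 = -2, c_2 = -5.
y(ln 3) = (-2)(3^5)(-1) + (-5)(3^1)(0) = 486.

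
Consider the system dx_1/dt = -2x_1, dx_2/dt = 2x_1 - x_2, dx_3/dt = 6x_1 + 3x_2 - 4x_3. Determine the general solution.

x_1(t) = C_1e^(-2t), x_2(t) = -2C_1e^(-2t) - C_2e^(-t), x_3(t) = -C_2e^(-t) + C_3e^(-4t)

Coefficient matrix A = [[-2, 0, 0], [2, -1, 0], [6, 3, -4]].
det(A - λI) = 0 gives eigenvalues λ = -2, -1, -4.
For λ=-2: eigenvector (1,-2,0).
For λ=-1: eigenvector (0,-1,-1).
For λ=-4: eigenvector (0,0,1).
General solution: C_1e^(-2t)(1,-2,0) + C_2e^(-t)(0,-1,-1) + C_3e^(-4t)(0,0,1).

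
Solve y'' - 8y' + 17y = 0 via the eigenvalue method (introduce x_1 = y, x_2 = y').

Let x_1 = y, x_2 = y'. Then x_1' = x_2 and x_2' = -17x_1 + 8x_2.
A = [[0,1],[-17,8]]; det(A-λI) = λ^2 - 8λ + 17.
Eigenvalues λ = 4 ± i.

y(t) = c_1e^(4t)cos(t) + c_2e^(4t)sin(t)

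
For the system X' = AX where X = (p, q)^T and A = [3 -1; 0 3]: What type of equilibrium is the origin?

unstable improper node

A = [[3,-1],[0,3]]; det(A-λI) = λ^2 - 6λ + 9.
repeated λ = 3 with a single eigenvector.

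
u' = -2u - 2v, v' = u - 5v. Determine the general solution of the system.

Coefficient matrix A = [[-2, -2], [1, -5]].
Characteristic polynomial det(A - λI) = λ^2 + 7λ + 12 = 0.
Eigenvalues λ = -4, -3.
For λ=-4: (A-λI) row 1 is [2, -2], so an eigenvector is (1, 1).
For λ=-3: (A-λI) row 1 is [1, -2], so an eigenvector is (2, 1).
General solution: c_1e^(-4t)(1,1) + c_2e^(-3t)(2,1).

u(t) = c_1e^(-4t) + 2c_2e^(-3t), v(t) = c_1e^(-4t) + c_2e^(-3t)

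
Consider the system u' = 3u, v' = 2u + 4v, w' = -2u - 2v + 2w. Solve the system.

Coefficient matrix A = [[3, 0, 0], [2, 4, 0], [-2, -2, 2]].
det(A - λI) = 0 gives eigenvalues λ = 3, 4, 2.
For λ=3: eigenvector (1,-2,2).
For λ=4: eigenvector (0,1,-1).
For λ=2: eigenvector (0,0,1).
General solution: C_1e^(3t)(1,-2,2) + C_2e^(4t)(0,1,-1) + C_3e^(2t)(0,0,1).

u(t) = C_1e^(3t), v(t) = -2C_1e^(3t) + C_2e^(4t), w(t) = 2C_1e^(3t) - C_2e^(4t) + C_3e^(2t)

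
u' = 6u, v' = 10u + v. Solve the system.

u(t) = -c_2e^(6t), v(t) = c_1e^(t) - 2c_2e^(6t)

Coefficient matrix A = [[6, 0], [10, 1]].
Characteristic polynomial det(A - λI) = λ^2 - 7λ + 6 = 0.
Eigenvalues λ = 1, 6.
For λ=1: (A-λI) row 1 is [5, 0], so an eigenvector is (0, 1).
For λ=6: (A-λI) row 2 is [10, -5], so an eigenvector is (-1, -2).
General solution: c_1e^(t)(0,1) + c_2e^(6t)(-1,-2).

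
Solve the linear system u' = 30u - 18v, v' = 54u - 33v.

Coefficient matrix A = [[30, -18], [54, -33]].
Characteristic polynomial det(A - λI) = λ^2 + 3λ - 18 = 0.
Eigenvalues λ = 3, -6.
For λ=3: (A-λI) row 1 is [27, -18], so an eigenvector is (-2, -3).
For λ=-6: (A-λI) row 1 is [36, -18], so an eigenvector is (1, 2).
General solution: C_1e^(3t)(-2,-3) + C_2e^(-6t)(1,2).

u(t) = -2C_1e^(3t) + C_2e^(-6t), v(t) = -3C_1e^(3t) + 2C_2e^(-6t)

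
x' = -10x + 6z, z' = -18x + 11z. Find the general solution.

Coefficient matrix A = [[-10, 6], [-18, 11]].
Characteristic polynomial det(A - λI) = λ^2 - λ - 2 = 0.
Eigenvalues λ = -1, 2.
For λ=-1: (A-λI) row 1 is [-9, 6], so an eigenvector is (-2, -3).
For λ=2: (A-λI) row 1 is [-12, 6], so an eigenvector is (-1, -2).
General solution: c_1e^(-t)(-2,-3) + c_2e^(2t)(-1,-2).

x(t) = -2c_1e^(-t) - c_2e^(2t), z(t) = -3c_1e^(-t) - 2c_2e^(2t)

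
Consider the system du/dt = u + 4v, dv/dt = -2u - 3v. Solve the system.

Coefficient matrix A = [[1, 4], [-2, -3]].
Characteristic polynomial det(A - λI) = λ^2 + 2λ + 5 = 0.
Eigenvalues λ = -1 ± 2i (complex conjugate pair).
For λ=-1+2i: an eigenvector is (1,-1) - i(-1,0) = (1 + i, -1).
A real fundamental pair from Re and Im of e^((-1+2i)t)v: X_1 = e^(-t)(cos(2t)·(1,-1) + sin(2t)·(-1,0)), X_2 = e^(-t)(sin(2t)·(1,-1) - cos(2t)·(-1,0)).
General solution: K_1X_1 + K_2X_2.

u(t) = -K_1e^(-t)sin(2t) + K_1e^(-t)cos(2t) + K_2e^(-t)sin(2t) + K_2e^(-t)cos(2t), v(t) = -K_1e^(-t)cos(2t) - K_2e^(-t)sin(2t)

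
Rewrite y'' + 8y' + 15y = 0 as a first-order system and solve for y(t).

Let x_1 = y, x_2 = y'. Then x_1' = x_2 and x_2' = -15x_1 - 8x_2.
A = [[0,1],[-15,-8]]; det(A-λI) = λ^2 + 8λ + 15.
Eigenvalues λ = -5, -3 with eigenvectors (1,-5), (1,-3).

y(t) = c_1e^(-5t) + c_2e^(-3t)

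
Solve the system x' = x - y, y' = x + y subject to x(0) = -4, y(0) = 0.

Coefficient matrix A = [[1, -1], [1, 1]].
Characteristic polynomial det(A - λI) = λ^2 - 2λ + 2 = 0.
Eigenvalues λ = 1 ± i (complex conjugate pair).
For λ=1+i: an eigenvector is (0,-1) - i(1,0) = (0 - i, -1).
A real fundamental pair from Re and Im of e^((1+i)t)v: X_1 = e^(t)(cos(t)·(0,-1) + sin(t)·(1,0)), X_2 = e^(t)(sin(t)·(0,-1) - cos(t)·(1,0)).
General solution: c_1X_1 + c_2X_2.
Applying x(0)=-4, y(0)=0 gives c_1=0, c_2=4.

x(t) = -4e^(t)cos(t), y(t) = -4e^(t)sin(t)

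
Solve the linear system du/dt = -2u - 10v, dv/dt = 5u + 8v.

u(t) = K_1e^(3t)sin(5t) - K_1e^(3t)cos(5t) - K_2e^(3t)sin(5t) - K_2e^(3t)cos(5t), v(t) = -K_1e^(3t)sin(5t) + K_2e^(3t)cos(5t)

Coefficient matrix A = [[-2, -10], [5, 8]].
Characteristic polynomial det(A - λI) = λ^2 - 6λ + 34 = 0.
Eigenvalues λ = 3 ± 5i (complex conjugate pair).
For λ=3+5i: an eigenvector is (-1,0) - i(1,-1) = (-1 - i, 0 + i).
A real fundamental pair from Re and Im of e^((3+5i)t)v: X_1 = e^(3t)(cos(5t)·(-1,0) + sin(5t)·(1,-1)), X_2 = e^(3t)(sin(5t)·(-1,0) - cos(5t)·(1,-1)).
General solution: K_1X_1 + K_2X_2.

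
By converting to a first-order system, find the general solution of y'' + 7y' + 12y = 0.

y(t) = C_1e^(-4t) + C_2e^(-3t)

Let x_1 = y, x_2 = y'. Then x_1' = x_2 and x_2' = -12x_1 - 7x_2.
A = [[0,1],[-12,-7]]; det(A-λI) = λ^2 + 7λ + 12.
Eigenvalues λ = -4, -3 with eigenvectors (1,-4), (1,-3).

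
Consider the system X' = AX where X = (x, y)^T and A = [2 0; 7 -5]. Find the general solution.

x(t) = C_2e^(2t), y(t) = -C_1e^(-5t) + C_2e^(2t)

Coefficient matrix A = [[2, 0], [7, -5]].
Characteristic polynomial det(A - λI) = λ^2 + 3λ - 10 = 0.
Eigenvalues λ = -5, 2.
For λ=-5: (A-λI) row 1 is [7, 0], so an eigenvector is (0, -1).
For λ=2: (A-λI) row 2 is [7, -7], so an eigenvector is (1, 1).
General solution: C_1e^(-5t)(0,-1) + C_2e^(2t)(1,1).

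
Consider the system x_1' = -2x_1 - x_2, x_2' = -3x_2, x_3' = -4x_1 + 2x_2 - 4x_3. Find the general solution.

x_1(t) = K_1e^(-3t) + K_2e^(-2t), x_2(t) = K_1e^(-3t), x_3(t) = -2K_1e^(-3t) - 2K_2e^(-2t) + K_3e^(-4t)

Coefficient matrix A = [[-2, -1, 0], [0, -3, 0], [-4, 2, -4]].
det(A - λI) = 0 gives eigenvalues λ = -3, -2, -4.
For λ=-3: eigenvector (1,1,-2).
For λ=-2: eigenvector (1,0,-2).
For λ=-4: eigenvector (0,0,1).
General solution: K_1e^(-3t)(1,1,-2) + K_2e^(-2t)(1,0,-2) + K_3e^(-4t)(0,0,1).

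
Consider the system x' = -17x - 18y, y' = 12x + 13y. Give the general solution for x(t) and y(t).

Coefficient matrix A = [[-17, -18], [12, 13]].
Characteristic polynomial det(A - λI) = λ^2 + 4λ - 5 = 0.
Eigenvalues λ = 1, -5.
For λ=1: (A-λI) row 1 is [-18, -18], so an eigenvector is (1, -1).
For λ=-5: (A-λI) row 1 is [-12, -18], so an eigenvector is (-3, 2).
General solution: K_1e^(t)(1,-1) + K_2e^(-5t)(-3,2).

x(t) = K_1e^(t) - 3K_2e^(-5t), y(t) = -K_1e^(t) + 2K_2e^(-5t)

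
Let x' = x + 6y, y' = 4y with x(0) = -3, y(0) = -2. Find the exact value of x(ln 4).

A = [[1,6],[0,4]]; eigenvalues λ = 4, 1.
Eigenvectors: (2,1) for λ=4, (1,0) for λ=1.
From the initial condition, c_1 = -2, c_2 = 1.
x(ln 4) = (-2)(4^4)(2) + (1)(4^1)(1) = -1020.

-1020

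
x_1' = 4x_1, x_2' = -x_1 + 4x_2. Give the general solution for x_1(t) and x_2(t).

Coefficient matrix A = [[4, 0], [-1, 4]].
Characteristic polynomial det(A - λI) = λ^2 - 8λ + 16 = 0.
Single eigenvalue λ = 4 with algebraic multiplicity 2.
Eigenvector v = (0,-1); generalized eigenvector w with (A-λI)w=v is (1,2).
General solution: e^(4t)[K_1·v + K_2·(t·v + w)].

x_1(t) = K_2e^(4t), x_2(t) = -K_1e^(4t) - K_2te^(4t) + 2K_2e^(4t)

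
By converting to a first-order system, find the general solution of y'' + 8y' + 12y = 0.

y(t) = K_1e^(-2t) + K_2e^(-6t)

Let x_1 = y, x_2 = y'. Then x_1' = x_2 and x_2' = -12x_1 - 8x_2.
A = [[0,1],[-12,-8]]; det(A-λI) = λ^2 + 8λ + 12.
Eigenvalues λ = -2, -6 with eigenvectors (1,-2), (1,-6).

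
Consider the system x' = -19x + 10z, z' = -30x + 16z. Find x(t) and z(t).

x(t) = -2C_1e^(-4t) - C_2e^(t), z(t) = -3C_1e^(-4t) - 2C_2e^(t)

Coefficient matrix A = [[-19, 10], [-30, 16]].
Characteristic polynomial det(A - λI) = λ^2 + 3λ - 4 = 0.
Eigenvalues λ = -4, 1.
For λ=-4: (A-λI) row 1 is [-15, 10], so an eigenvector is (-2, -3).
For λ=1: (A-λI) row 1 is [-20, 10], so an eigenvector is (-1, -2).
General solution: C_1e^(-4t)(-2,-3) + C_2e^(t)(-1,-2).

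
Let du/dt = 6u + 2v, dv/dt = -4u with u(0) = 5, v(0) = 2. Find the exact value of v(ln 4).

A = [[6,2],[-4,0]]; eigenvalues λ = 4, 2.
Eigenvectors: (1,-1) for λ=4, (-1,2) for λ=2.
From the initial condition, c_1 = 12, c_2 = 7.
v(ln 4) = (12)(4^4)(-1) + (7)(4^2)(2) = -2848.

-2848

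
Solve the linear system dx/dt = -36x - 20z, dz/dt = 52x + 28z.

Coefficient matrix A = [[-36, -20], [52, 28]].
Characteristic polynomial det(A - λI) = λ^2 + 8λ + 32 = 0.
Eigenvalues λ = -4 ± 4i (complex conjugate pair).
For λ=-4+4i: an eigenvector is (-2,3) - i(1,-2) = (-2 - i, 3 + 2i).
A real fundamental pair from Re and Im of e^((-4+4i)t)v: X_1 = e^(-4t)(cos(4t)·(-2,3) + sin(4t)·(1,-2)), X_2 = e^(-4t)(sin(4t)·(-2,3) - cos(4t)·(1,-2)).
General solution: c_1X_1 + c_2X_2.

x(t) = c_1e^(-4t)sin(4t) - 2c_1e^(-4t)cos(4t) - 2c_2e^(-4t)sin(4t) - c_2e^(-4t)cos(4t), z(t) = -2c_1e^(-4t)sin(4t) + 3c_1e^(-4t)cos(4t) + 3c_2e^(-4t)sin(4t) + 2c_2e^(-4t)cos(4t)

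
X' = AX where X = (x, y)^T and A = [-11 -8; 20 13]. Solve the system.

x(t) = K_1e^(t)sin(4t) - K_1e^(t)cos(4t) - K_2e^(t)sin(4t) - K_2e^(t)cos(4t), y(t) = -2K_1e^(t)sin(4t) + K_1e^(t)cos(4t) + K_2e^(t)sin(4t) + 2K_2e^(t)cos(4t)

Coefficient matrix A = [[-11, -8], [20, 13]].
Characteristic polynomial det(A - λI) = λ^2 - 2λ + 17 = 0.
Eigenvalues λ = 1 ± 4i (complex conjugate pair).
For λ=1+4i: an eigenvector is (-1,1) - i(1,-2) = (-1 - i, 1 + 2i).
A real fundamental pair from Re and Im of e^((1+4i)t)v: X_1 = e^(t)(cos(4t)·(-1,1) + sin(4t)·(1,-2)), X_2 = e^(t)(sin(4t)·(-1,1) - cos(4t)·(1,-2)).
General solution: K_1X_1 + K_2X_2.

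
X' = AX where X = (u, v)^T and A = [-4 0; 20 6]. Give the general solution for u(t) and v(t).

Coefficient matrix A = [[-4, 0], [20, 6]].
Characteristic polynomial det(A - λI) = λ^2 - 2λ - 24 = 0.
Eigenvalues λ = 6, -4.
For λ=6: (A-λI) row 1 is [-10, 0], so an eigenvector is (0, -1).
For λ=-4: (A-λI) row 2 is [20, 10], so an eigenvector is (-1, 2).
General solution: K_1e^(6t)(0,-1) + K_2e^(-4t)(-1,2).

u(t) = -K_2e^(-4t), v(t) = -K_1e^(6t) + 2K_2e^(-4t)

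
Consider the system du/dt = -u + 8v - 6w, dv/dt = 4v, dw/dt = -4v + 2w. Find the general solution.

u(t) = K_1e^(-t) + 4K_2e^(4t) - 2K_3e^(2t), v(t) = K_2e^(4t), w(t) = -2K_2e^(4t) + K_3e^(2t)

Coefficient matrix A = [[-1, 8, -6], [0, 4, 0], [0, -4, 2]].
det(A - λI) = 0 gives eigenvalues λ = -1, 4, 2.
For λ=-1: eigenvector (1,0,0).
For λ=4: eigenvector (4,1,-2).
For λ=2: eigenvector (-2,0,1).
General solution: K_1e^(-t)(1,0,0) + K_2e^(4t)(4,1,-2) + K_3e^(2t)(-2,0,1).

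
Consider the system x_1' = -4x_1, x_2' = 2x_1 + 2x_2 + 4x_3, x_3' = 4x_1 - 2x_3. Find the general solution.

Coefficient matrix A = [[-4, 0, 0], [2, 2, 4], [4, 0, -2]].
det(A - λI) = 0 gives eigenvalues λ = -2, 2, -4.
For λ=-2: eigenvector (0,-1,1).
For λ=2: eigenvector (0,1,0).
For λ=-4: eigenvector (1,1,-2).
General solution: C_1e^(-2t)(0,-1,1) + C_2e^(2t)(0,1,0) + C_3e^(-4t)(1,1,-2).

x_1(t) = C_3e^(-4t), x_2(t) = -C_1e^(-2t) + C_2e^(2t) + C_3e^(-4t), x_3(t) = C_1e^(-2t) - 2C_3e^(-4t)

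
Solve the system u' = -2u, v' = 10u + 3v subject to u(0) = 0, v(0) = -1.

u(t) = 0, v(t) = -e^(3t)

Coefficient matrix A = [[-2, 0], [10, 3]].
Characteristic polynomial det(A - λI) = λ^2 - λ - 6 = 0.
Eigenvalues λ = 3, -2.
For λ=3: (A-λI) row 1 is [-5, 0], so an eigenvector is (0, -1).
For λ=-2: (A-λI) row 2 is [10, 5], so an eigenvector is (-1, 2).
General solution: C_1e^(3t)(0,-1) + C_2e^(-2t)(-1,2).
Applying u(0)=0, v(0)=-1 gives C_1=1, C_2=0.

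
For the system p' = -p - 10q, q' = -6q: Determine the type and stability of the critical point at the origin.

stable node

A = [[-1,-10],[0,-6]]; det(A-λI) = λ^2 + 7λ + 6.
λ = -6, -1: both negative.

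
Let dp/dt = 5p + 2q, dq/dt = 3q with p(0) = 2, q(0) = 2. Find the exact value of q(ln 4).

A = [[5,2],[0,3]]; eigenvalues λ = 5, 3.
Eigenvectors: (1,0) for λ=5, (1,-1) for λ=3.
From the initial condition, c_1 = 4, c_2 = -2.
q(ln 4) = (4)(4^5)(0) + (-2)(4^3)(-1) = 128.

128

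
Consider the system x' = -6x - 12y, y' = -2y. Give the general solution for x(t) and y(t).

Coefficient matrix A = [[-6, -12], [0, -2]].
Characteristic polynomial det(A - λI) = λ^2 + 8λ + 12 = 0.
Eigenvalues λ = -6, -2.
For λ=-6: (A-λI) row 1 is [0, -12], so an eigenvector is (1, 0).
For λ=-2: (A-λI) row 1 is [-4, -12], so an eigenvector is (-3, 1).
General solution: K_1e^(-6t)(1,0) + K_2e^(-2t)(-3,1).

x(t) = K_1e^(-6t) - 3K_2e^(-2t), y(t) = K_2e^(-2t)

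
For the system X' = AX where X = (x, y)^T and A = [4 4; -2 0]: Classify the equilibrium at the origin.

A = [[4,4],[-2,0]]; det(A-λI) = λ^2 - 4λ + 8.
λ = 2 ± 2i: positive real part.

unstable spiral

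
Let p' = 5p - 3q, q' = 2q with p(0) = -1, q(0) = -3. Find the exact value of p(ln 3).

459

A = [[5,-3],[0,2]]; eigenvalues λ = 2, 5.
Eigenvectors: (-1,-1) for λ=2, (1,0) for λ=5.
From the initial condition, c_1 = 3, c_2 = 2.
p(ln 3) = (3)(3^2)(-1) + (2)(3^5)(1) = 459.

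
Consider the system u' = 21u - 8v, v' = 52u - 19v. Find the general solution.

u(t) = K_1e^(t)sin(4t) - K_1e^(t)cos(4t) - K_2e^(t)sin(4t) - K_2e^(t)cos(4t), v(t) = 2K_1e^(t)sin(4t) - 3K_1e^(t)cos(4t) - 3K_2e^(t)sin(4t) - 2K_2e^(t)cos(4t)

Coefficient matrix A = [[21, -8], [52, -19]].
Characteristic polynomial det(A - λI) = λ^2 - 2λ + 17 = 0.
Eigenvalues λ = 1 ± 4i (complex conjugate pair).
For λ=1+4i: an eigenvector is (-1,-3) - i(1,2) = (-1 - i, -3 - 2i).
A real fundamental pair from Re and Im of e^((1+4i)t)v: X_1 = e^(t)(cos(4t)·(-1,-3) + sin(4t)·(1,2)), X_2 = e^(t)(sin(4t)·(-1,-3) - cos(4t)·(1,2)).
General solution: K_1X_1 + K_2X_2.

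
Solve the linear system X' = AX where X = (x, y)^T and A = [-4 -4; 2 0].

Coefficient matrix A = [[-4, -4], [2, 0]].
Characteristic polynomial det(A - λI) = λ^2 + 4λ + 8 = 0.
Eigenvalues λ = -2 ± 2i (complex conjugate pair).
For λ=-2+2i: an eigenvector is (-1,0) - i(1,-1) = (-1 - i, 0 + i).
A real fundamental pair from Re and Im of e^((-2+2i)t)v: X_1 = e^(-2t)(cos(2t)·(-1,0) + sin(2t)·(1,-1)), X_2 = e^(-2t)(sin(2t)·(-1,0) - cos(2t)·(1,-1)).
General solution: C_1X_1 + C_2X_2.

x(t) = C_1e^(-2t)sin(2t) - C_1e^(-2t)cos(2t) - C_2e^(-2t)sin(2t) - C_2e^(-2t)cos(2t), y(t) = -C_1e^(-2t)sin(2t) + C_2e^(-2t)cos(2t)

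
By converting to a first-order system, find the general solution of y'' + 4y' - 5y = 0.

y(t) = K_1e^(-5t) + K_2e^(t)

Let x_1 = y, x_2 = y'. Then x_1' = x_2 and x_2' = 5x_1 - 4x_2.
A = [[0,1],[5,-4]]; det(A-λI) = λ^2 + 4λ - 5.
Eigenvalues λ = -5, 1 with eigenvectors (1,-5), (1,1).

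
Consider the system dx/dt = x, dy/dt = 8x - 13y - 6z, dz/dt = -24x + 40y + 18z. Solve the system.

x(t) = c_3e^(t), y(t) = -2c_1e^(2t) - 3c_2e^(3t) + 4c_3e^(t), z(t) = 5c_1e^(2t) + 8c_2e^(3t) - 8c_3e^(t)

Coefficient matrix A = [[1, 0, 0], [8, -13, -6], [-24, 40, 18]].
det(A - λI) = 0 gives eigenvalues λ = 2, 3, 1.
For λ=2: eigenvector (0,-2,5).
For λ=3: eigenvector (0,-3,8).
For λ=1: eigenvector (1,4,-8).
General solution: c_1e^(2t)(0,-2,5) + c_2e^(3t)(0,-3,8) + c_3e^(t)(1,4,-8).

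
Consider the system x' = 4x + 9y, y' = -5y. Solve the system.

x(t) = -C_1e^(4t) - C_2e^(-5t), y(t) = C_2e^(-5t)

Coefficient matrix A = [[4, 9], [0, -5]].
Characteristic polynomial det(A - λI) = λ^2 + λ - 20 = 0.
Eigenvalues λ = 4, -5.
For λ=4: (A-λI) row 1 is [0, 9], so an eigenvector is (-1, 0).
For λ=-5: (A-λI) row 1 is [9, 9], so an eigenvector is (-1, 1).
General solution: C_1e^(4t)(-1,0) + C_2e^(-5t)(-1,1).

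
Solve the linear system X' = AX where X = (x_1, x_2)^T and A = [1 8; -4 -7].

x_1(t) = C_1e^(-3t)sin(4t) - C_1e^(-3t)cos(4t) - C_2e^(-3t)sin(4t) - C_2e^(-3t)cos(4t), x_2(t) = C_1e^(-3t)cos(4t) + C_2e^(-3t)sin(4t)

Coefficient matrix A = [[1, 8], [-4, -7]].
Characteristic polynomial det(A - λI) = λ^2 + 6λ + 25 = 0.
Eigenvalues λ = -3 ± 4i (complex conjugate pair).
For λ=-3+4i: an eigenvector is (-1,1) - i(1,0) = (-1 - i, 1).
A real fundamental pair from Re and Im of e^((-3+4i)t)v: X_1 = e^(-3t)(cos(4t)·(-1,1) + sin(4t)·(1,0)), X_2 = e^(-3t)(sin(4t)·(-1,1) - cos(4t)·(1,0)).
General solution: C_1X_1 + C_2X_2.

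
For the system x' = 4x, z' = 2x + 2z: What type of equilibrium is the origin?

unstable node

A = [[4,0],[2,2]]; det(A-λI) = λ^2 - 6λ + 8.
λ = 4, 2: both positive.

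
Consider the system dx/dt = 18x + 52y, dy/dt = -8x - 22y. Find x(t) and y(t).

Coefficient matrix A = [[18, 52], [-8, -22]].
Characteristic polynomial det(A - λI) = λ^2 + 4λ + 20 = 0.
Eigenvalues λ = -2 ± 4i (complex conjugate pair).
For λ=-2+4i: an eigenvector is (-3,1) - i(-2,1) = (-3 + 2i, 1 - i).
A real fundamental pair from Re and Im of e^((-2+4i)t)v: X_1 = e^(-2t)(cos(4t)·(-3,1) + sin(4t)·(-2,1)), X_2 = e^(-2t)(sin(4t)·(-3,1) - cos(4t)·(-2,1)).
General solution: K_1X_1 + K_2X_2.

x(t) = -2K_1e^(-2t)sin(4t) - 3K_1e^(-2t)cos(4t) - 3K_2e^(-2t)sin(4t) + 2K_2e^(-2t)cos(4t), y(t) = K_1e^(-2t)sin(4t) + K_1e^(-2t)cos(4t) + K_2e^(-2t)sin(4t) - K_2e^(-2t)cos(4t)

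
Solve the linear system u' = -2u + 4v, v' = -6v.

u(t) = -C_1e^(-2t) - C_2e^(-6t), v(t) = C_2e^(-6t)

Coefficient matrix A = [[-2, 4], [0, -6]].
Characteristic polynomial det(A - λI) = λ^2 + 8λ + 12 = 0.
Eigenvalues λ = -2, -6.
For λ=-2: (A-λI) row 1 is [0, 4], so an eigenvector is (-1, 0).
For λ=-6: (A-λI) row 1 is [4, 4], so an eigenvector is (-1, 1).
General solution: C_1e^(-2t)(-1,0) + C_2e^(-6t)(-1,1).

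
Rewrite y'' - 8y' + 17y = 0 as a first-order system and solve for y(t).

Let x_1 = y, x_2 = y'. Then x_1' = x_2 and x_2' = -17x_1 + 8x_2.
A = [[0,1],[-17,8]]; det(A-λI) = λ^2 - 8λ + 17.
Eigenvalues λ = 4 ± i.

y(t) = K_1e^(4t)cos(t) + K_2e^(4t)sin(t)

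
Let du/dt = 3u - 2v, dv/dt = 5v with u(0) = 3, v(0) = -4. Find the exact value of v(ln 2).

A = [[3,-2],[0,5]]; eigenvalues λ = 5, 3.
Eigenvectors: (-1,1) for λ=5, (-1,0) for λ=3.
From the initial condition, c_1 = -4, c_2 = 1.
v(ln 2) = (-4)(2^5)(1) + (1)(2^3)(0) = -128.

-128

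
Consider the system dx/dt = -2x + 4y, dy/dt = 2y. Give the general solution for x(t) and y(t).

x(t) = -C_1e^(2t) + C_2e^(-2t), y(t) = -C_1e^(2t)

Coefficient matrix A = [[-2, 4], [0, 2]].
Characteristic polynomial det(A - λI) = λ^2 - 4 = 0.
Eigenvalues λ = 2, -2.
For λ=2: (A-λI) row 1 is [-4, 4], so an eigenvector is (-1, -1).
For λ=-2: (A-λI) row 1 is [0, 4], so an eigenvector is (1, 0).
General solution: C_1e^(2t)(-1,-1) + C_2e^(-2t)(1,0).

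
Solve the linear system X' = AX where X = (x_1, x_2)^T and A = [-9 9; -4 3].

x_1(t) = -3K_1e^(-3t) - 3K_2te^(-3t) - K_2e^(-3t), x_2(t) = -2K_1e^(-3t) - 2K_2te^(-3t) - K_2e^(-3t)

Coefficient matrix A = [[-9, 9], [-4, 3]].
Characteristic polynomial det(A - λI) = λ^2 + 6λ + 9 = 0.
Single eigenvalue λ = -3 with algebraic multiplicity 2.
Eigenvector v = (-3,-2); generalized eigenvector w with (A-λI)w=v is (-1,-1).
General solution: e^(-3t)[K_1·v + K_2·(t·v + w)].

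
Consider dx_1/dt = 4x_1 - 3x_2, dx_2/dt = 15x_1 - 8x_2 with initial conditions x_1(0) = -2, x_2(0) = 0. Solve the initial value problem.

x_1(t) = -4e^(-2t)sin(3t) - 2e^(-2t)cos(3t), x_2(t) = -10e^(-2t)sin(3t)

Coefficient matrix A = [[4, -3], [15, -8]].
Characteristic polynomial det(A - λI) = λ^2 + 4λ + 13 = 0.
Eigenvalues λ = -2 ± 3i (complex conjugate pair).
For λ=-2+3i: an eigenvector is (1,2) - i(0,1) = (1, 2 - i).
A real fundamental pair from Re and Im of e^((-2+3i)t)v: X_1 = e^(-2t)(cos(3t)·(1,2) + sin(3t)·(0,1)), X_2 = e^(-2t)(sin(3t)·(1,2) - cos(3t)·(0,1)).
General solution: K_1X_1 + K_2X_2.
Applying x_1(0)=-2, x_2(0)=0 gives K_1=-2, K_2=-4.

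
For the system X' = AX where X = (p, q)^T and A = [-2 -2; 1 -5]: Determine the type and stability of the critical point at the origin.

A = [[-2,-2],[1,-5]]; det(A-λI) = λ^2 + 7λ + 12.
λ = -4, -3: both negative.

stable node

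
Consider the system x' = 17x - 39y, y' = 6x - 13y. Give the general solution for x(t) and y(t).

x(t) = -2C_1e^(2t)sin(3t) - 3C_1e^(2t)cos(3t) - 3C_2e^(2t)sin(3t) + 2C_2e^(2t)cos(3t), y(t) = -C_1e^(2t)sin(3t) - C_1e^(2t)cos(3t) - C_2e^(2t)sin(3t) + C_2e^(2t)cos(3t)

Coefficient matrix A = [[17, -39], [6, -13]].
Characteristic polynomial det(A - λI) = λ^2 - 4λ + 13 = 0.
Eigenvalues λ = 2 ± 3i (complex conjugate pair).
For λ=2+3i: an eigenvector is (-3,-1) - i(-2,-1) = (-3 + 2i, -1 + i).
A real fundamental pair from Re and Im of e^((2+3i)t)v: X_1 = e^(2t)(cos(3t)·(-3,-1) + sin(3t)·(-2,-1)), X_2 = e^(2t)(sin(3t)·(-3,-1) - cos(3t)·(-2,-1)).
General solution: C_1X_1 + C_2X_2.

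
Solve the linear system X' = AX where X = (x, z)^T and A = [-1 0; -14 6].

x(t) = -K_1e^(-t), z(t) = -2K_1e^(-t) - K_2e^(6t)

Coefficient matrix A = [[-1, 0], [-14, 6]].
Characteristic polynomial det(A - λI) = λ^2 - 5λ - 6 = 0.
Eigenvalues λ = -1, 6.
For λ=-1: (A-λI) row 2 is [-14, 7], so an eigenvector is (-1, -2).
For λ=6: (A-λI) row 1 is [-7, 0], so an eigenvector is (0, -1).
General solution: K_1e^(-t)(-1,-2) + K_2e^(6t)(0,-1).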